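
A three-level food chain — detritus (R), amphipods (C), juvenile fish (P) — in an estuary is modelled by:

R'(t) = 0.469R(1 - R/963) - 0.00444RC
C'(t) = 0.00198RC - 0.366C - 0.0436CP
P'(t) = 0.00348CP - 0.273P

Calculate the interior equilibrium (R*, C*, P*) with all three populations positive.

R* ≈ 248, C* ≈ 78.4, P* ≈ 2.86

From dP/dt = 0: 0.00348C* = 0.273, so C* = 78.4.
From dR/dt = 0: 0.469(1 - R*/963) = 0.00444·78.4, giving R* = 963·(1 - 0.743) = 248.
From dC/dt = 0: 0.00198·248 - 0.366 = 0.0436P*, so P* = 0.125/0.0436 = 2.86.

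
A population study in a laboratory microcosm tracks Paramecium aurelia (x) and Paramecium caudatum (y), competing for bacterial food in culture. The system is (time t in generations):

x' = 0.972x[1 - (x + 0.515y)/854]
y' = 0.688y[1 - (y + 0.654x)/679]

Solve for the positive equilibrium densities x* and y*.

x* ≈ 760, y* ≈ 182

Setting both brackets to zero gives the nullclines x + 0.515y = 854 and 0.654x + y = 679.
Substituting y = 679 - 0.654x into the first: x(1 - 0.515·0.654) = 854 - 0.515·679.
So x* = 504/0.663 = 760, and then y* = 679 - 0.654·760 = 182.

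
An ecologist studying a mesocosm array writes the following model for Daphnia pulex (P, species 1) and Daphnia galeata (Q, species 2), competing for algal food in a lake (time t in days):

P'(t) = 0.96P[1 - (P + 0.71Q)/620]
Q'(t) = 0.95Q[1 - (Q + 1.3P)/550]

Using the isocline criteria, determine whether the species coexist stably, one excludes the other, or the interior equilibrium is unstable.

Compare the nullcline intercepts: K1/α12 = 620/0.71 = 873 > K2 = 550; K2/α21 = 550/1.3 = 423 < K1 = 620.
Since the inequalities point opposite ways, species 1 can invade but species 2 cannot.

species 1 excludes species 2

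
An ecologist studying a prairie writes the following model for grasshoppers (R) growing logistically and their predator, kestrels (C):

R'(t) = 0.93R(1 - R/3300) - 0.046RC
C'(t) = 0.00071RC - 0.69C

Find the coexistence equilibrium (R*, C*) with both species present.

R* ≈ 972, C* ≈ 14.3

From dC/dt = 0 with C > 0: 0.00071R* = 0.69, so R* = 972.
Substitute into dR/dt = 0: 0.93(1 - 972/3300) = 0.046C*.
The bracket is 0.706, giving C* = 0.656/0.046 = 14.3.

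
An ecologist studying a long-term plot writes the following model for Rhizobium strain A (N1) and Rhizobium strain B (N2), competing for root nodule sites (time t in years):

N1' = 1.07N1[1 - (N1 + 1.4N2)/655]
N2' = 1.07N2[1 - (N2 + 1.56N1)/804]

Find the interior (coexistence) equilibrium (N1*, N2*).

Setting both brackets to zero gives the nullclines N1 + 1.4N2 = 655 and 1.56N1 + N2 = 804.
Substituting N2 = 804 - 1.56N1 into the first: N1(1 - 1.4·1.56) = 655 - 1.4·804.
So N1* = -471/-1.18 = 397, and then N2* = 804 - 1.56·397 = 184.

N1* ≈ 397, N2* ≈ 184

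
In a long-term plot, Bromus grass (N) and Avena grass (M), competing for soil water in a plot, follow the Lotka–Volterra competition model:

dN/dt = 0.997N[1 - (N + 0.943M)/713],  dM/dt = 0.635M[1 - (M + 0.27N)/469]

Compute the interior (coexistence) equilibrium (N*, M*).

Setting both brackets to zero gives the nullclines N + 0.943M = 713 and 0.27N + M = 469.
Substituting M = 469 - 0.27N into the first: N(1 - 0.943·0.27) = 713 - 0.943·469.
So N* = 271/0.745 = 363, and then M* = 469 - 0.27·363 = 371.

N* ≈ 363, M* ≈ 371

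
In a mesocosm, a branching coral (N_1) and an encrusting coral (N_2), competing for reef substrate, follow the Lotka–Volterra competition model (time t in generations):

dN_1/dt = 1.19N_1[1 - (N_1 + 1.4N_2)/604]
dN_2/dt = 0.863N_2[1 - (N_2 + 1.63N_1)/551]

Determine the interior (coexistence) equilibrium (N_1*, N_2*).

Setting both brackets to zero gives the nullclines N_1 + 1.4N_2 = 604 and 1.63N_1 + N_2 = 551.
Substituting N_2 = 551 - 1.63N_1 into the first: N_1(1 - 1.4·1.63) = 604 - 1.4·551.
So N_1* = -167/-1.28 = 131, and then N_2* = 551 - 1.63·131 = 338.

N_1* ≈ 131, N_2* ≈ 338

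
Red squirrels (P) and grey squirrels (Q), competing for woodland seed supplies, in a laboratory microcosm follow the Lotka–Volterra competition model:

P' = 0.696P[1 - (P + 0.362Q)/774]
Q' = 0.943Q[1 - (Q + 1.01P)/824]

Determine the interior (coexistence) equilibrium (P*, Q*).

Setting both brackets to zero gives the nullclines P + 0.362Q = 774 and 1.01P + Q = 824.
Substituting Q = 824 - 1.01P into the first: P(1 - 0.362·1.01) = 774 - 0.362·824.
So P* = 476/0.634 = 750, and then Q* = 824 - 1.01·750 = 66.6.

P* ≈ 750, Q* ≈ 66.6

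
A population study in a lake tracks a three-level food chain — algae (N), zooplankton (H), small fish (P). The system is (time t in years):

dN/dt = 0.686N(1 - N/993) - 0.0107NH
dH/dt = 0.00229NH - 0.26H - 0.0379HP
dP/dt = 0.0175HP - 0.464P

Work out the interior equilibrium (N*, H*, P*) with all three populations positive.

N* ≈ 582, H* ≈ 26.5, P* ≈ 28.3

From dP/dt = 0: 0.0175H* = 0.464, so H* = 26.5.
From dN/dt = 0: 0.686(1 - N*/993) = 0.0107·26.5, giving N* = 993·(1 - 0.414) = 582.
From dH/dt = 0: 0.00229·582 - 0.26 = 0.0379P*, so P* = 1.07/0.0379 = 28.3.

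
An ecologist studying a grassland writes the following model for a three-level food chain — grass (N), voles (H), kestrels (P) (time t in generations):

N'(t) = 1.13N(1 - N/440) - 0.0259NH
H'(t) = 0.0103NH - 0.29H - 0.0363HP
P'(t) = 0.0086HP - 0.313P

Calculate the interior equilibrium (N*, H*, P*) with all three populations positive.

N* ≈ 73, H* ≈ 36.4, P* ≈ 12.7

From dP/dt = 0: 0.0086H* = 0.313, so H* = 36.4.
From dN/dt = 0: 1.13(1 - N*/440) = 0.0259·36.4, giving N* = 440·(1 - 0.834) = 73.
From dH/dt = 0: 0.0103·73 - 0.29 = 0.0363P*, so P* = 0.461/0.0363 = 12.7.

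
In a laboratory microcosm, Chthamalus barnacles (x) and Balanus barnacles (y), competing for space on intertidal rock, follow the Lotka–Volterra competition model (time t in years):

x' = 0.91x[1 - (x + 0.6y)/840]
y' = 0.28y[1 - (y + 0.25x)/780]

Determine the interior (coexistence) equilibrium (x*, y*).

Setting both brackets to zero gives the nullclines x + 0.6y = 840 and 0.25x + y = 780.
Substituting y = 780 - 0.25x into the first: x(1 - 0.6·0.25) = 840 - 0.6·780.
So x* = 372/0.85 = 438, and then y* = 780 - 0.25·438 = 671.

x* ≈ 438, y* ≈ 671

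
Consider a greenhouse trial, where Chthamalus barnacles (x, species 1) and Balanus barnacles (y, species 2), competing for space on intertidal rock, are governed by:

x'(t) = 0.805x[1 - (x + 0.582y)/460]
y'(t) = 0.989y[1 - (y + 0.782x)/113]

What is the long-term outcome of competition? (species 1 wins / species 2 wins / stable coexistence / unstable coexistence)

species 1 excludes species 2

Compare the nullcline intercepts: K1/α12 = 460/0.582 = 790 > K2 = 113; K2/α21 = 113/0.782 = 145 < K1 = 460.
Since the inequalities point opposite ways, species 1 can invade but species 2 cannot.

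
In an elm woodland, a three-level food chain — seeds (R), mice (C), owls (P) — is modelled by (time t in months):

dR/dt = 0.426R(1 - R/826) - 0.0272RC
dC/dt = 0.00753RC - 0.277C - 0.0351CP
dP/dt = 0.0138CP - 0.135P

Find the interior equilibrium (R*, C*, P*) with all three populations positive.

R* ≈ 310, C* ≈ 9.78, P* ≈ 58.6

From dP/dt = 0: 0.0138C* = 0.135, so C* = 9.78.
From dR/dt = 0: 0.426(1 - R*/826) = 0.0272·9.78, giving R* = 826·(1 - 0.625) = 310.
From dC/dt = 0: 0.00753·310 - 0.277 = 0.0351P*, so P* = 2.06/0.0351 = 58.6.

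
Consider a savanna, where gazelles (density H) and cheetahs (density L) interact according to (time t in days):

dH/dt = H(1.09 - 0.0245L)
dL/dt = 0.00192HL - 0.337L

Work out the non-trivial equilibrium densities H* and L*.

H* ≈ 176, L* ≈ 44.5

Set dL/dt = 0 with L > 0: 0.00192H - 0.337 = 0, so H* = 0.337/0.00192 = 176.
Set dH/dt = 0 with H > 0: 1.09 - 0.0245L = 0, so L* = 1.09/0.0245 = 44.5.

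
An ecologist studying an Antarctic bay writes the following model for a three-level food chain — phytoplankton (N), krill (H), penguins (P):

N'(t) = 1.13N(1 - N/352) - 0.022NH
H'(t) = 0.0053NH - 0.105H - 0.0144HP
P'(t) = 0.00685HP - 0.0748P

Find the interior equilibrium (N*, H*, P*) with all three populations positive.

N* ≈ 277, H* ≈ 10.9, P* ≈ 94.7

From dP/dt = 0: 0.00685H* = 0.0748, so H* = 10.9.
From dN/dt = 0: 1.13(1 - N*/352) = 0.022·10.9, giving N* = 352·(1 - 0.213) = 277.
From dH/dt = 0: 0.0053·277 - 0.105 = 0.0144P*, so P* = 1.36/0.0144 = 94.7.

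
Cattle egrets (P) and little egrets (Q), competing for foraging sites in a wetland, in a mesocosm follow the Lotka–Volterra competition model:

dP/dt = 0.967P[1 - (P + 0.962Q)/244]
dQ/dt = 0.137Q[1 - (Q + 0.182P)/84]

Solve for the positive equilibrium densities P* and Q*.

Setting both brackets to zero gives the nullclines P + 0.962Q = 244 and 0.182P + Q = 84.
Substituting Q = 84 - 0.182P into the first: P(1 - 0.962·0.182) = 244 - 0.962·84.
So P* = 163/0.825 = 198, and then Q* = 84 - 0.182·198 = 48.

P* ≈ 198, Q* ≈ 48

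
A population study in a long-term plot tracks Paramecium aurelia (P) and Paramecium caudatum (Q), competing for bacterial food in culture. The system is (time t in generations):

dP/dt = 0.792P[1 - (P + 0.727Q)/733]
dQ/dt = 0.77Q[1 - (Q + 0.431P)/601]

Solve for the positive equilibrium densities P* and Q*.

P* ≈ 431, Q* ≈ 415

Setting both brackets to zero gives the nullclines P + 0.727Q = 733 and 0.431P + Q = 601.
Substituting Q = 601 - 0.431P into the first: P(1 - 0.727·0.431) = 733 - 0.727·601.
So P* = 296/0.687 = 431, and then Q* = 601 - 0.431·431 = 415.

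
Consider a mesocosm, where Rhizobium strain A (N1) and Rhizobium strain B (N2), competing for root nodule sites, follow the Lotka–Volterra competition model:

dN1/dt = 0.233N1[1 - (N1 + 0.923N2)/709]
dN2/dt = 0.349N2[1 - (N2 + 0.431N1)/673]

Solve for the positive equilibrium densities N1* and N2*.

Setting both brackets to zero gives the nullclines N1 + 0.923N2 = 709 and 0.431N1 + N2 = 673.
Substituting N2 = 673 - 0.431N1 into the first: N1(1 - 0.923·0.431) = 709 - 0.923·673.
So N1* = 87.8/0.602 = 146, and then N2* = 673 - 0.431·146 = 610.

N1* ≈ 146, N2* ≈ 610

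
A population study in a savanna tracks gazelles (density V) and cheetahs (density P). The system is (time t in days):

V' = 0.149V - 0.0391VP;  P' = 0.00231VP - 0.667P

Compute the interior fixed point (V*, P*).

V* ≈ 289, P* ≈ 3.81

Set dP/dt = 0 with P > 0: 0.00231V - 0.667 = 0, so V* = 0.667/0.00231 = 289.
Set dV/dt = 0 with V > 0: 0.149 - 0.0391P = 0, so P* = 0.149/0.0391 = 3.81.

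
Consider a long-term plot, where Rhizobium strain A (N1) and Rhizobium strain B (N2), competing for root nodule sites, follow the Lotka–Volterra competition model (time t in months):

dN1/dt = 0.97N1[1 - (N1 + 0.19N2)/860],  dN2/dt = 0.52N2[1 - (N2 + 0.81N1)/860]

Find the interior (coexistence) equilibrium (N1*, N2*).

Setting both brackets to zero gives the nullclines N1 + 0.19N2 = 860 and 0.81N1 + N2 = 860.
Substituting N2 = 860 - 0.81N1 into the first: N1(1 - 0.19·0.81) = 860 - 0.19·860.
So N1* = 697/0.846 = 823, and then N2* = 860 - 0.81·823 = 193.

N1* ≈ 823, N2* ≈ 193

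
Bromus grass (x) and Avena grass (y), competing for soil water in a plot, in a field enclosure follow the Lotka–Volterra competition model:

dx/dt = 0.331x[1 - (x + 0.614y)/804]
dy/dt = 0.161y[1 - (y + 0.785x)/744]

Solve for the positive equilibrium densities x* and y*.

x* ≈ 670, y* ≈ 218

Setting both brackets to zero gives the nullclines x + 0.614y = 804 and 0.785x + y = 744.
Substituting y = 744 - 0.785x into the first: x(1 - 0.614·0.785) = 804 - 0.614·744.
So x* = 347/0.518 = 670, and then y* = 744 - 0.785·670 = 218.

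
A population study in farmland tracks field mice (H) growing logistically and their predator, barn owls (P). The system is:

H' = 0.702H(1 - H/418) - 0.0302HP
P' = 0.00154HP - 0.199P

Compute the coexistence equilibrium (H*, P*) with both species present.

H* ≈ 129, P* ≈ 16.1

From dP/dt = 0 with P > 0: 0.00154H* = 0.199, so H* = 129.
Substitute into dH/dt = 0: 0.702(1 - 129/418) = 0.0302P*.
The bracket is 0.691, giving P* = 0.485/0.0302 = 16.1.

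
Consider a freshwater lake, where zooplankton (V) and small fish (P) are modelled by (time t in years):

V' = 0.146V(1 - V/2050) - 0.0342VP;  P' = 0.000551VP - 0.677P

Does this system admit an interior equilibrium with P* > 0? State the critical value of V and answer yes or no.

Threshold V = 1230; K > 1230, so yes, the predator persists.

The predator equation gives dP/dt > 0 only when V > 0.677/0.000551 = 1230.
Without the predator, V → K = 2050. Since 2050 > 1230, the predator can invade and persist.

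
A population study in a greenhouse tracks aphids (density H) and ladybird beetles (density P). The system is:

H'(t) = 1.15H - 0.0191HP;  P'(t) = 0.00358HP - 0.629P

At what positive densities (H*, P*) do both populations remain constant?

H* ≈ 176, P* ≈ 60.2

Set dP/dt = 0 with P > 0: 0.00358H - 0.629 = 0, so H* = 0.629/0.00358 = 176.
Set dH/dt = 0 with H > 0: 1.15 - 0.0191P = 0, so P* = 1.15/0.0191 = 60.2.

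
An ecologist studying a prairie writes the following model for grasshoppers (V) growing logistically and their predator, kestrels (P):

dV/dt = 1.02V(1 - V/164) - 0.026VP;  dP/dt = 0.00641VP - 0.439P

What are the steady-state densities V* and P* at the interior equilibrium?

V* ≈ 68.5, P* ≈ 22.8

From dP/dt = 0 with P > 0: 0.00641V* = 0.439, so V* = 68.5.
Substitute into dV/dt = 0: 1.02(1 - 68.5/164) = 0.026P*.
The bracket is 0.582, giving P* = 0.594/0.026 = 22.8.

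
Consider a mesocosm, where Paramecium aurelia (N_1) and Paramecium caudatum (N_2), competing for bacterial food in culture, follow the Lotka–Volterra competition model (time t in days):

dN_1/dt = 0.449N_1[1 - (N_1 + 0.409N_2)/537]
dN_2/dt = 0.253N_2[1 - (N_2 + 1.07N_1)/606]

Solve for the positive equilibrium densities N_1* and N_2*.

N_1* ≈ 514, N_2* ≈ 55.9

Setting both brackets to zero gives the nullclines N_1 + 0.409N_2 = 537 and 1.07N_1 + N_2 = 606.
Substituting N_2 = 606 - 1.07N_1 into the first: N_1(1 - 0.409·1.07) = 537 - 0.409·606.
So N_1* = 289/0.562 = 514, and then N_2* = 606 - 1.07·514 = 55.9.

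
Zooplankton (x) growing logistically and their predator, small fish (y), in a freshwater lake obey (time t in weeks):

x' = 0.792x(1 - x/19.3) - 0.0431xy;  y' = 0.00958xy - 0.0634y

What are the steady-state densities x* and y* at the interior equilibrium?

x* ≈ 6.62, y* ≈ 12.1

From dy/dt = 0 with y > 0: 0.00958x* = 0.0634, so x* = 6.62.
Substitute into dx/dt = 0: 0.792(1 - 6.62/19.3) = 0.0431y*.
The bracket is 0.657, giving y* = 0.52/0.0431 = 12.1.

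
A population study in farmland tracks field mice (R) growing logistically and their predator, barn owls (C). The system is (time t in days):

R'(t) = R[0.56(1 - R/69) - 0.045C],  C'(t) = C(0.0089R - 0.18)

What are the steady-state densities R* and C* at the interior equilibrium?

From dC/dt = 0 with C > 0: 0.0089R* = 0.18, so R* = 20.2.
Substitute into dR/dt = 0: 0.56(1 - 20.2/69) = 0.045C*.
The bracket is 0.707, giving C* = 0.396/0.045 = 8.8.

R* ≈ 20.2, C* ≈ 8.8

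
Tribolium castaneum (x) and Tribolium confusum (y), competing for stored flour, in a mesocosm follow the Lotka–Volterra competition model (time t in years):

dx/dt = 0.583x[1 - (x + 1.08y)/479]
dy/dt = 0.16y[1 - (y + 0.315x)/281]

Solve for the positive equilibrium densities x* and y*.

Setting both brackets to zero gives the nullclines x + 1.08y = 479 and 0.315x + y = 281.
Substituting y = 281 - 0.315x into the first: x(1 - 1.08·0.315) = 479 - 1.08·281.
So x* = 176/0.66 = 266, and then y* = 281 - 0.315·266 = 197.

x* ≈ 266, y* ≈ 197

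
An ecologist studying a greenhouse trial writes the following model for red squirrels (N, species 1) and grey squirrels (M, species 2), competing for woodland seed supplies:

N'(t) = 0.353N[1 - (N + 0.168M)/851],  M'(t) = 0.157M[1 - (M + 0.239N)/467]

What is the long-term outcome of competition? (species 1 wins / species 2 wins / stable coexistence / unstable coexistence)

Compare the nullcline intercepts: K1/α12 = 851/0.168 = 5070 > K2 = 467; K2/α21 = 467/0.239 = 1950 > K1 = 851.
Since both inequalities hold, each species can invade when rare, so the interior equilibrium is stable.

stable coexistence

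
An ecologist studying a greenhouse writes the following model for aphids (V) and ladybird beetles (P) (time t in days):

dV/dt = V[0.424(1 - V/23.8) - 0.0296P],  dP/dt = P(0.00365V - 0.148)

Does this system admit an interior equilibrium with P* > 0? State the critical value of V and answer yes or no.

The predator equation gives dP/dt > 0 only when V > 0.148/0.00365 = 40.5.
Without the predator, V → K = 23.8. Since 23.8 < 40.5, the predator cannot invade.

Threshold V = 40.5; K < 40.5, so no, the predator goes extinct.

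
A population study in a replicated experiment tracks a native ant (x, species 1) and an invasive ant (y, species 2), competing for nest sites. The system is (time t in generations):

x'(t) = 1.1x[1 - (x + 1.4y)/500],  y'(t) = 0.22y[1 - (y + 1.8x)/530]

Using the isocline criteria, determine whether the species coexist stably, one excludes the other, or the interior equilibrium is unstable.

Compare the nullcline intercepts: K1/α12 = 500/1.4 = 357 < K2 = 530; K2/α21 = 530/1.8 = 294 < K1 = 500.
Since both are reversed, neither can invade when rare; the interior point is a saddle.

unstable coexistence (outcome depends on initial conditions)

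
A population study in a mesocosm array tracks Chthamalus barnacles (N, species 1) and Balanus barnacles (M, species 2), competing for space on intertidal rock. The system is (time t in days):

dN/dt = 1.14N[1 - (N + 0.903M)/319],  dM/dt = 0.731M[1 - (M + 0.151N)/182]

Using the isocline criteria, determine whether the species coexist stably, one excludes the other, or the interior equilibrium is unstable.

stable coexistence

Compare the nullcline intercepts: K1/α12 = 319/0.903 = 353 > K2 = 182; K2/α21 = 182/0.151 = 1210 > K1 = 319.
Since both inequalities hold, each species can invade when rare, so the interior equilibrium is stable.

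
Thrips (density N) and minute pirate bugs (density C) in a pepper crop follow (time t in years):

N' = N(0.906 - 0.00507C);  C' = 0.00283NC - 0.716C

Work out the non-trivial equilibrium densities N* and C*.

N* ≈ 253, C* ≈ 179

Set dC/dt = 0 with C > 0: 0.00283N - 0.716 = 0, so N* = 0.716/0.00283 = 253.
Set dN/dt = 0 with N > 0: 0.906 - 0.00507C = 0, so C* = 0.906/0.00507 = 179.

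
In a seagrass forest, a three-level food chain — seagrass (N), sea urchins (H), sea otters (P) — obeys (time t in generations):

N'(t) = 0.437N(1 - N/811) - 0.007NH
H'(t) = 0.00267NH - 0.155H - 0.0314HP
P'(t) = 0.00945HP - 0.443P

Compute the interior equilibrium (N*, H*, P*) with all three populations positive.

N* ≈ 202, H* ≈ 46.9, P* ≈ 12.2

From dP/dt = 0: 0.00945H* = 0.443, so H* = 46.9.
From dN/dt = 0: 0.437(1 - N*/811) = 0.007·46.9, giving N* = 811·(1 - 0.751) = 202.
From dH/dt = 0: 0.00267·202 - 0.155 = 0.0314P*, so P* = 0.384/0.0314 = 12.2.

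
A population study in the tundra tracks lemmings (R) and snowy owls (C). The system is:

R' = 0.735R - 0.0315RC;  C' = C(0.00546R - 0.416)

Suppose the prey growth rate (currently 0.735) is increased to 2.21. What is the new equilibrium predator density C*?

C* ≈ 70.2

At the interior fixed point, setting dR/dt = 0 with R > 0 fixes C* = (prey growth rate)/(RC coefficient) — independent of the other coefficients.
With the change, C* = 2.21/0.0315 = 70.2; it rises from 23.3.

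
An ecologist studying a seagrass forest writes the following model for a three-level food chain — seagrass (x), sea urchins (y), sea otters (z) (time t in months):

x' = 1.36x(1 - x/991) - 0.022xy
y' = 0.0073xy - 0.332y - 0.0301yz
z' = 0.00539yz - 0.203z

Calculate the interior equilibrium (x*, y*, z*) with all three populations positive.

From dz/dt = 0: 0.00539y* = 0.203, so y* = 37.7.
From dx/dt = 0: 1.36(1 - x*/991) = 0.022·37.7, giving x* = 991·(1 - 0.609) = 387.
From dy/dt = 0: 0.0073·387 - 0.332 = 0.0301z*, so z* = 2.49/0.0301 = 82.9.

x* ≈ 387, y* ≈ 37.7, z* ≈ 82.9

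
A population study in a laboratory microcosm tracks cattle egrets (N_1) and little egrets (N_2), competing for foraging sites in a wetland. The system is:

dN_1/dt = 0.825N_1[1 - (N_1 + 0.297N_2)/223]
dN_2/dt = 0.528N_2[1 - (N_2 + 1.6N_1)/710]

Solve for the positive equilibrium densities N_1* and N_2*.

Setting both brackets to zero gives the nullclines N_1 + 0.297N_2 = 223 and 1.6N_1 + N_2 = 710.
Substituting N_2 = 710 - 1.6N_1 into the first: N_1(1 - 0.297·1.6) = 223 - 0.297·710.
So N_1* = 12.1/0.525 = 23.1, and then N_2* = 710 - 1.6·23.1 = 673.

N_1* ≈ 23.1, N_2* ≈ 673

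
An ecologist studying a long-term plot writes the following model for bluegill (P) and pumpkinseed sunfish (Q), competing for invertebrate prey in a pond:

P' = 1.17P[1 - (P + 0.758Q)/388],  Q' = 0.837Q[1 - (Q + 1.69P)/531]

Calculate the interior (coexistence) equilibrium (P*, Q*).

P* ≈ 51.6, Q* ≈ 444

Setting both brackets to zero gives the nullclines P + 0.758Q = 388 and 1.69P + Q = 531.
Substituting Q = 531 - 1.69P into the first: P(1 - 0.758·1.69) = 388 - 0.758·531.
So P* = -14.5/-0.281 = 51.6, and then Q* = 531 - 1.69·51.6 = 444.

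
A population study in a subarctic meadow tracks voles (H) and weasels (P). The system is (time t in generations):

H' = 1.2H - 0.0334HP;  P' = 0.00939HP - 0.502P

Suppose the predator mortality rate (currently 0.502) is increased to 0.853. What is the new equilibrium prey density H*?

At the interior fixed point, setting dP/dt = 0 with P > 0 fixes H* = (predator death rate)/(HP coefficient) — independent of the other coefficients.
With the change, H* = 0.853/0.00939 = 90.8; it rises from 53.5.

H* ≈ 90.8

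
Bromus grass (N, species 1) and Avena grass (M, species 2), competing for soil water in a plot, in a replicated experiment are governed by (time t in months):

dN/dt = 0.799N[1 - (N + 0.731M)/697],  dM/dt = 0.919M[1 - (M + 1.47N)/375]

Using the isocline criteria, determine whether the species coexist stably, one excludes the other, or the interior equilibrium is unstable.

species 1 excludes species 2

Compare the nullcline intercepts: K1/α12 = 697/0.731 = 953 > K2 = 375; K2/α21 = 375/1.47 = 255 < K1 = 697.
Since the inequalities point opposite ways, species 1 can invade but species 2 cannot.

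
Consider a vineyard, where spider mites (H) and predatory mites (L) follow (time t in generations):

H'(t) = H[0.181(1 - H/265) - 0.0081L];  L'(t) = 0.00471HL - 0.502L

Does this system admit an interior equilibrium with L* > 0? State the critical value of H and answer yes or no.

Threshold H = 107; K > 107, so yes, the predator persists.

The predator equation gives dL/dt > 0 only when H > 0.502/0.00471 = 107.
Without the predator, H → K = 265. Since 265 > 107, the predator can invade and persist.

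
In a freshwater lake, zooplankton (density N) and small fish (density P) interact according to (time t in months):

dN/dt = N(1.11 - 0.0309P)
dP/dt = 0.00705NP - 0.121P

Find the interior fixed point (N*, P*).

N* ≈ 17.2, P* ≈ 35.9

Set dP/dt = 0 with P > 0: 0.00705N - 0.121 = 0, so N* = 0.121/0.00705 = 17.2.
Set dN/dt = 0 with N > 0: 1.11 - 0.0309P = 0, so P* = 1.11/0.0309 = 35.9.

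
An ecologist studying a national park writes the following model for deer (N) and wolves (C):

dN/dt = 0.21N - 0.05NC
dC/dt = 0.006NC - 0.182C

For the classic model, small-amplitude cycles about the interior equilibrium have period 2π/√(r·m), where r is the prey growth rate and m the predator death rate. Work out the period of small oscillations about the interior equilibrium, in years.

Here r = 0.21 and m = 0.182, so r·m = 0.0382.
ω = √0.0382 = 0.195 per year, hence T = 2π/ω ≈ 32.1 years.

T ≈ 32.1 years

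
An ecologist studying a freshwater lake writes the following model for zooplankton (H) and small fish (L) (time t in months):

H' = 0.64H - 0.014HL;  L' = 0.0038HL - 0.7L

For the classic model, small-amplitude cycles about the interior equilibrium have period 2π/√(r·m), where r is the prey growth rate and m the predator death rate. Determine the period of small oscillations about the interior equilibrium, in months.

T ≈ 9.39 months

Here r = 0.64 and m = 0.7, so r·m = 0.448.
ω = √0.448 = 0.669 per month, hence T = 2π/ω ≈ 9.39 months.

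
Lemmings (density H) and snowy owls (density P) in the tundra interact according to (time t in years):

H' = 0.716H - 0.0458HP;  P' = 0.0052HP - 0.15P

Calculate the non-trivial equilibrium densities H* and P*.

H* ≈ 28.8, P* ≈ 15.6

Set dP/dt = 0 with P > 0: 0.0052H - 0.15 = 0, so H* = 0.15/0.0052 = 28.8.
Set dH/dt = 0 with H > 0: 0.716 - 0.0458P = 0, so P* = 0.716/0.0458 = 15.6.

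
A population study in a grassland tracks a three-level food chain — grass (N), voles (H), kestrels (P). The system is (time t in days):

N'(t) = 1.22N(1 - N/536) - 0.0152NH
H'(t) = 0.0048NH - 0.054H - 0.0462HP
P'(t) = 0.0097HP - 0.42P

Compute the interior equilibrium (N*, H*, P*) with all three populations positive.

From dP/dt = 0: 0.0097H* = 0.42, so H* = 43.3.
From dN/dt = 0: 1.22(1 - N*/536) = 0.0152·43.3, giving N* = 536·(1 - 0.539) = 247.
From dH/dt = 0: 0.0048·247 - 0.054 = 0.0462P*, so P* = 1.13/0.0462 = 24.5.

N* ≈ 247, H* ≈ 43.3, P* ≈ 24.5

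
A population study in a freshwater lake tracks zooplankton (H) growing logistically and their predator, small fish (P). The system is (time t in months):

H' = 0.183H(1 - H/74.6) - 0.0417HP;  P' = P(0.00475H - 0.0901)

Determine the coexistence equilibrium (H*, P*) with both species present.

H* ≈ 19, P* ≈ 3.27

From dP/dt = 0 with P > 0: 0.00475H* = 0.0901, so H* = 19.
Substitute into dH/dt = 0: 0.183(1 - 19/74.6) = 0.0417P*.
The bracket is 0.746, giving P* = 0.136/0.0417 = 3.27.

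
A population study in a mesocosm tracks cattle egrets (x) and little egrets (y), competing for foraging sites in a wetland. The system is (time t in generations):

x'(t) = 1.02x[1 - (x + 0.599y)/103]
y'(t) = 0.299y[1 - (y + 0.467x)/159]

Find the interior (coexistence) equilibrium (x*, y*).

Setting both brackets to zero gives the nullclines x + 0.599y = 103 and 0.467x + y = 159.
Substituting y = 159 - 0.467x into the first: x(1 - 0.599·0.467) = 103 - 0.599·159.
So x* = 7.76/0.72 = 10.8, and then y* = 159 - 0.467·10.8 = 154.

x* ≈ 10.8, y* ≈ 154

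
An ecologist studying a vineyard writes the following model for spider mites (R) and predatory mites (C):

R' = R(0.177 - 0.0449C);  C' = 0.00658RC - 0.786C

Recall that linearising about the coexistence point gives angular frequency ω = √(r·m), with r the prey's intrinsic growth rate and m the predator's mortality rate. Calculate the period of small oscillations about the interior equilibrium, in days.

T ≈ 16.8 days

Here r = 0.177 and m = 0.786, so r·m = 0.139.
ω = √0.139 = 0.373 per day, hence T = 2π/ω ≈ 16.8 days.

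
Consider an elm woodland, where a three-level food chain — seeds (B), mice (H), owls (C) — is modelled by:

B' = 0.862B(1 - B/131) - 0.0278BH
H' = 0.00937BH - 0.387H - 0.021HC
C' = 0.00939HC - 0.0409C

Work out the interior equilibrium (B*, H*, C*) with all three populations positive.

From dC/dt = 0: 0.00939H* = 0.0409, so H* = 4.36.
From dB/dt = 0: 0.862(1 - B*/131) = 0.0278·4.36, giving B* = 131·(1 - 0.14) = 113.
From dH/dt = 0: 0.00937·113 - 0.387 = 0.021C*, so C* = 0.668/0.021 = 31.8.

B* ≈ 113, H* ≈ 4.36, C* ≈ 31.8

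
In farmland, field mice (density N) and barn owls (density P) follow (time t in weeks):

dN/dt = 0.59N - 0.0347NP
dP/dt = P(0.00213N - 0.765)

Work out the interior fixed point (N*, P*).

N* ≈ 359, P* ≈ 17

Set dP/dt = 0 with P > 0: 0.00213N - 0.765 = 0, so N* = 0.765/0.00213 = 359.
Set dN/dt = 0 with N > 0: 0.59 - 0.0347P = 0, so P* = 0.59/0.0347 = 17.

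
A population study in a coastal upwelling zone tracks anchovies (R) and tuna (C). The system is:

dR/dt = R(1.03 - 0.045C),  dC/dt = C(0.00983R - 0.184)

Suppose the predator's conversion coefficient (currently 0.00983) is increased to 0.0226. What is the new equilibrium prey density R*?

R* ≈ 8.14

At the interior fixed point, setting dC/dt = 0 with C > 0 fixes R* = (predator death rate)/(RC coefficient) — independent of the other coefficients.
With the change, R* = 0.184/0.0226 = 8.14; it falls from 18.7.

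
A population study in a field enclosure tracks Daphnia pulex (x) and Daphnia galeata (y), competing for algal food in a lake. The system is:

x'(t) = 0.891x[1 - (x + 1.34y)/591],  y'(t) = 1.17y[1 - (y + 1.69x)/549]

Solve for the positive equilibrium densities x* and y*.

x* ≈ 114, y* ≈ 356

Setting both brackets to zero gives the nullclines x + 1.34y = 591 and 1.69x + y = 549.
Substituting y = 549 - 1.69x into the first: x(1 - 1.34·1.69) = 591 - 1.34·549.
So x* = -145/-1.26 = 114, and then y* = 549 - 1.69·114 = 356.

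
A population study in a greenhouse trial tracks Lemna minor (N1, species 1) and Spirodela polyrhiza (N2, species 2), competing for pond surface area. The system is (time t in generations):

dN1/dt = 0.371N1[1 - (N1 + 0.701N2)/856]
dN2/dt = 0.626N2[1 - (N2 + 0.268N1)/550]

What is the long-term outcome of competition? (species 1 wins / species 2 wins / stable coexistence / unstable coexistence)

stable coexistence

Compare the nullcline intercepts: K1/α12 = 856/0.701 = 1220 > K2 = 550; K2/α21 = 550/0.268 = 2050 > K1 = 856.
Since both inequalities hold, each species can invade when rare, so the interior equilibrium is stable.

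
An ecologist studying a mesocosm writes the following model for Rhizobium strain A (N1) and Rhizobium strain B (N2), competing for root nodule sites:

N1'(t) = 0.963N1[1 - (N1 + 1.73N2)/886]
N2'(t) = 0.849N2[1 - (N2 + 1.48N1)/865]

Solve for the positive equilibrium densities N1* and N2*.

N1* ≈ 391, N2* ≈ 286

Setting both brackets to zero gives the nullclines N1 + 1.73N2 = 886 and 1.48N1 + N2 = 865.
Substituting N2 = 865 - 1.48N1 into the first: N1(1 - 1.73·1.48) = 886 - 1.73·865.
So N1* = -610/-1.56 = 391, and then N2* = 865 - 1.48·391 = 286.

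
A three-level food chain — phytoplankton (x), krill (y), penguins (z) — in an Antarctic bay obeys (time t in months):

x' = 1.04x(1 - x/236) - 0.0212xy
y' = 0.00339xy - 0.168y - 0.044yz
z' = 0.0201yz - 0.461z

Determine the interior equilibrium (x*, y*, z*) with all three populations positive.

From dz/dt = 0: 0.0201y* = 0.461, so y* = 22.9.
From dx/dt = 0: 1.04(1 - x*/236) = 0.0212·22.9, giving x* = 236·(1 - 0.468) = 126.
From dy/dt = 0: 0.00339·126 - 0.168 = 0.044z*, so z* = 0.258/0.044 = 5.86.

x* ≈ 126, y* ≈ 22.9, z* ≈ 5.86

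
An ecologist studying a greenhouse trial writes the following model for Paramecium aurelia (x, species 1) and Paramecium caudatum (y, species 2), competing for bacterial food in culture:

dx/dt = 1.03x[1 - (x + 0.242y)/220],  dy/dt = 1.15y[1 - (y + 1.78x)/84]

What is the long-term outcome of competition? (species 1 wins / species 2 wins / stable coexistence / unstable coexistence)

species 1 excludes species 2

Compare the nullcline intercepts: K1/α12 = 220/0.242 = 909 > K2 = 84; K2/α21 = 84/1.78 = 47.2 < K1 = 220.
Since the inequalities point opposite ways, species 1 can invade but species 2 cannot.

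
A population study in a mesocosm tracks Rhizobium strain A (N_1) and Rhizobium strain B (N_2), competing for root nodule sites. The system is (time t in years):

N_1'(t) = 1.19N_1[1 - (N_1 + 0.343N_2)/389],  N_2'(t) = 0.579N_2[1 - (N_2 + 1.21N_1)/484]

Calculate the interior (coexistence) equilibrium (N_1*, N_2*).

N_1* ≈ 381, N_2* ≈ 22.8

Setting both brackets to zero gives the nullclines N_1 + 0.343N_2 = 389 and 1.21N_1 + N_2 = 484.
Substituting N_2 = 484 - 1.21N_1 into the first: N_1(1 - 0.343·1.21) = 389 - 0.343·484.
So N_1* = 223/0.585 = 381, and then N_2* = 484 - 1.21·381 = 22.8.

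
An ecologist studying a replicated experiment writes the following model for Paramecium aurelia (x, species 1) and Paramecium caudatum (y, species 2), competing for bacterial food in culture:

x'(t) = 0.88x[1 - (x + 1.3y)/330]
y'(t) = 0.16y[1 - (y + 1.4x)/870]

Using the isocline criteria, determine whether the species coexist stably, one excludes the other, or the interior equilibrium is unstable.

species 2 excludes species 1

Compare the nullcline intercepts: K1/α12 = 330/1.3 = 254 < K2 = 870; K2/α21 = 870/1.4 = 621 > K1 = 330.
Since the inequalities point opposite ways, species 2 can invade but species 1 cannot.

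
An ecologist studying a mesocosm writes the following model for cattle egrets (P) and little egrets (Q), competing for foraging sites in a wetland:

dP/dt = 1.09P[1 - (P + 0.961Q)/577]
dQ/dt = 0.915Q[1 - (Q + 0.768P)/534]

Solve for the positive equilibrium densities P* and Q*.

P* ≈ 244, Q* ≈ 347

Setting both brackets to zero gives the nullclines P + 0.961Q = 577 and 0.768P + Q = 534.
Substituting Q = 534 - 0.768P into the first: P(1 - 0.961·0.768) = 577 - 0.961·534.
So P* = 63.8/0.262 = 244, and then Q* = 534 - 0.768·244 = 347.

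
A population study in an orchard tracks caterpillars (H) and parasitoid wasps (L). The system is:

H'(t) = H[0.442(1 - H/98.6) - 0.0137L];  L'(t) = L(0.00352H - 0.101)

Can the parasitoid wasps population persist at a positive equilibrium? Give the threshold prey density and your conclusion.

The predator equation gives dL/dt > 0 only when H > 0.101/0.00352 = 28.7.
Without the predator, H → K = 98.6. Since 98.6 > 28.7, the predator can invade and persist.

Threshold H = 28.7; K > 28.7, so yes, the predator persists.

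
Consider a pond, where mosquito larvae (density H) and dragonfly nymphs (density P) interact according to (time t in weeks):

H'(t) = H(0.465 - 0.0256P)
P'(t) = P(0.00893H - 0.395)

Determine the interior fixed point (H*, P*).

H* ≈ 44.2, P* ≈ 18.2

Set dP/dt = 0 with P > 0: 0.00893H - 0.395 = 0, so H* = 0.395/0.00893 = 44.2.
Set dH/dt = 0 with H > 0: 0.465 - 0.0256P = 0, so P* = 0.465/0.0256 = 18.2.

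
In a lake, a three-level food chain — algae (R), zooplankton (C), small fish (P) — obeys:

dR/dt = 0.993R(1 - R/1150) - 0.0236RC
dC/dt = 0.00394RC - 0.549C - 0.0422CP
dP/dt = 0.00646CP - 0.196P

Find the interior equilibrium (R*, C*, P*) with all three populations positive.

From dP/dt = 0: 0.00646C* = 0.196, so C* = 30.3.
From dR/dt = 0: 0.993(1 - R*/1150) = 0.0236·30.3, giving R* = 1150·(1 - 0.721) = 321.
From dC/dt = 0: 0.00394·321 - 0.549 = 0.0422P*, so P* = 0.715/0.0422 = 16.9.

R* ≈ 321, C* ≈ 30.3, P* ≈ 16.9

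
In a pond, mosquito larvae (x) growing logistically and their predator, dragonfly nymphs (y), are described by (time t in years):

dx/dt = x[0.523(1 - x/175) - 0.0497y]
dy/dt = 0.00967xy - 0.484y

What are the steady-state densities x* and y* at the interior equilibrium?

x* ≈ 50.1, y* ≈ 7.51

From dy/dt = 0 with y > 0: 0.00967x* = 0.484, so x* = 50.1.
Substitute into dx/dt = 0: 0.523(1 - 50.1/175) = 0.0497y*.
The bracket is 0.714, giving y* = 0.373/0.0497 = 7.51.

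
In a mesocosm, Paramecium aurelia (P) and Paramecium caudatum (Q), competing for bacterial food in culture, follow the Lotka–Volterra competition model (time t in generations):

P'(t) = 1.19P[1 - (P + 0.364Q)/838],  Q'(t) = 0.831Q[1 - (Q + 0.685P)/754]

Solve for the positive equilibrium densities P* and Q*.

P* ≈ 751, Q* ≈ 240

Setting both brackets to zero gives the nullclines P + 0.364Q = 838 and 0.685P + Q = 754.
Substituting Q = 754 - 0.685P into the first: P(1 - 0.364·0.685) = 838 - 0.364·754.
So P* = 564/0.751 = 751, and then Q* = 754 - 0.685·751 = 240.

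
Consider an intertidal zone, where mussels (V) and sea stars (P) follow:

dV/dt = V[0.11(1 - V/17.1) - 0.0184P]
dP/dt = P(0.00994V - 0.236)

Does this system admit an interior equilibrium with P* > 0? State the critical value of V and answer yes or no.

The predator equation gives dP/dt > 0 only when V > 0.236/0.00994 = 23.7.
Without the predator, V → K = 17.1. Since 17.1 < 23.7, the predator cannot invade.

Threshold V = 23.7; K < 23.7, so no, the predator goes extinct.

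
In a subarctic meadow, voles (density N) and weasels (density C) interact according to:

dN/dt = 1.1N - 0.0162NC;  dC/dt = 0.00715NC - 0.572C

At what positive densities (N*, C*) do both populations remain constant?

Set dC/dt = 0 with C > 0: 0.00715N - 0.572 = 0, so N* = 0.572/0.00715 = 80.
Set dN/dt = 0 with N > 0: 1.1 - 0.0162C = 0, so C* = 1.1/0.0162 = 67.9.

N* ≈ 80, C* ≈ 67.9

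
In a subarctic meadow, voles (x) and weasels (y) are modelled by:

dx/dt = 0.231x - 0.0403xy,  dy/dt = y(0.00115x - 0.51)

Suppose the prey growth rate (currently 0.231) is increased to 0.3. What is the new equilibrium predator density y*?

y* ≈ 7.44

At the interior fixed point, setting dx/dt = 0 with x > 0 fixes y* = (prey growth rate)/(xy coefficient) — independent of the other coefficients.
With the change, y* = 0.3/0.0403 = 7.44; it rises from 5.73.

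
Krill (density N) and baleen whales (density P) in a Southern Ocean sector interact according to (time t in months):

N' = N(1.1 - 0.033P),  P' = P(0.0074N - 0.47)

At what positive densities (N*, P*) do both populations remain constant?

Set dP/dt = 0 with P > 0: 0.0074N - 0.47 = 0, so N* = 0.47/0.0074 = 63.5.
Set dN/dt = 0 with N > 0: 1.1 - 0.033P = 0, so P* = 1.1/0.033 = 33.3.

N* ≈ 63.5, P* ≈ 33.3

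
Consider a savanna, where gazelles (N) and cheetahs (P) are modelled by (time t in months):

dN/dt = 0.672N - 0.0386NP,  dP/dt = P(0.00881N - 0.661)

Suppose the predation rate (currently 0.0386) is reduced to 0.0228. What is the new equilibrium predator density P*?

P* ≈ 29.5

At the interior fixed point, setting dN/dt = 0 with N > 0 fixes P* = (prey growth rate)/(NP coefficient) — independent of the other coefficients.
With the change, P* = 0.672/0.0228 = 29.5; it rises from 17.4.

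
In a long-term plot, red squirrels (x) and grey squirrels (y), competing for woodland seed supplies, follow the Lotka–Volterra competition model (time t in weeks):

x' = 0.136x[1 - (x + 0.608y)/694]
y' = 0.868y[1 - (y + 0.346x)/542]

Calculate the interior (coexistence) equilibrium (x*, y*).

x* ≈ 462, y* ≈ 382

Setting both brackets to zero gives the nullclines x + 0.608y = 694 and 0.346x + y = 542.
Substituting y = 542 - 0.346x into the first: x(1 - 0.608·0.346) = 694 - 0.608·542.
So x* = 364/0.79 = 462, and then y* = 542 - 0.346·462 = 382.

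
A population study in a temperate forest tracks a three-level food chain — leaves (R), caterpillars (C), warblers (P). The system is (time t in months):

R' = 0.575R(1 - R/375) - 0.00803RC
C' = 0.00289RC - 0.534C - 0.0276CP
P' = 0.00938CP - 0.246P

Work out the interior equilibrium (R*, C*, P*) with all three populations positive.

R* ≈ 238, C* ≈ 26.2, P* ≈ 5.54

From dP/dt = 0: 0.00938C* = 0.246, so C* = 26.2.
From dR/dt = 0: 0.575(1 - R*/375) = 0.00803·26.2, giving R* = 375·(1 - 0.366) = 238.
From dC/dt = 0: 0.00289·238 - 0.534 = 0.0276P*, so P* = 0.153/0.0276 = 5.54.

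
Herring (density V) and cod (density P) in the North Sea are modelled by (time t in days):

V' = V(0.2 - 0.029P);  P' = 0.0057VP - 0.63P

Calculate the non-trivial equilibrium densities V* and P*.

Set dP/dt = 0 with P > 0: 0.0057V - 0.63 = 0, so V* = 0.63/0.0057 = 111.
Set dV/dt = 0 with V > 0: 0.2 - 0.029P = 0, so P* = 0.2/0.029 = 6.9.

V* ≈ 111, P* ≈ 6.9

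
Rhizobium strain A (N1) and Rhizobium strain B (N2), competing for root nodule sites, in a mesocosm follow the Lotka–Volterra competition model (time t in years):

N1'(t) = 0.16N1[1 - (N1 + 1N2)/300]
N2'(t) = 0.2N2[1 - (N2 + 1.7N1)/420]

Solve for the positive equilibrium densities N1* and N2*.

N1* ≈ 171, N2* ≈ 129

Setting both brackets to zero gives the nullclines N1 + 1N2 = 300 and 1.7N1 + N2 = 420.
Substituting N2 = 420 - 1.7N1 into the first: N1(1 - 1·1.7) = 300 - 1·420.
So N1* = -120/-0.7 = 171, and then N2* = 420 - 1.7·171 = 129.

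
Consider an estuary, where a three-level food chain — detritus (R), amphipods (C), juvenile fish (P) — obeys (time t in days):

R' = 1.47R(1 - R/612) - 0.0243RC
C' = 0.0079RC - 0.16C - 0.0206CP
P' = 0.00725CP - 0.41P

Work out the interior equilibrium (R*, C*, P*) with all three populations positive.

R* ≈ 39.9, C* ≈ 56.6, P* ≈ 7.53

From dP/dt = 0: 0.00725C* = 0.41, so C* = 56.6.
From dR/dt = 0: 1.47(1 - R*/612) = 0.0243·56.6, giving R* = 612·(1 - 0.935) = 39.9.
From dC/dt = 0: 0.0079·39.9 - 0.16 = 0.0206P*, so P* = 0.155/0.0206 = 7.53.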